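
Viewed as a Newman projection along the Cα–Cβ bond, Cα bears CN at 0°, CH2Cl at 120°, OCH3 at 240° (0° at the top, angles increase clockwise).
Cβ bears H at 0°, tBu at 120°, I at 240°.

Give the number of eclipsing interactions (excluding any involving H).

2

Non-H eclipsing pairs: CH2Cl(120°)/tBu(120°); OCH3(240°)/I(240°) — 2 interactions.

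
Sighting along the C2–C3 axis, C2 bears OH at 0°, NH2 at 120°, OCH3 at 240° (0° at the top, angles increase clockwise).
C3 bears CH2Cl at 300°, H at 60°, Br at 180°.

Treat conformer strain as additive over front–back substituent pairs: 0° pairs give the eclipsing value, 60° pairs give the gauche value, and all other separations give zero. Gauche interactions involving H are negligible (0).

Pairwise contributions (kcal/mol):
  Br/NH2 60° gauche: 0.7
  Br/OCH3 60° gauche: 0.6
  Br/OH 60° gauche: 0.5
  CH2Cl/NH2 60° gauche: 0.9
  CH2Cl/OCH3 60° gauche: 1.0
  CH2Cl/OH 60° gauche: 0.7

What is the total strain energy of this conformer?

This conformer is staggered. OH at 0° is gauche with CH2Cl at 300° (0.7); NH2 at 120° is gauche with Br at 180° (0.7); OCH3 at 240° is gauche with CH2Cl at 300° (1.0); OCH3 at 240° is gauche with Br at 180° (0.6). Total 3.0 kcal/mol.

3.0 kcal/mol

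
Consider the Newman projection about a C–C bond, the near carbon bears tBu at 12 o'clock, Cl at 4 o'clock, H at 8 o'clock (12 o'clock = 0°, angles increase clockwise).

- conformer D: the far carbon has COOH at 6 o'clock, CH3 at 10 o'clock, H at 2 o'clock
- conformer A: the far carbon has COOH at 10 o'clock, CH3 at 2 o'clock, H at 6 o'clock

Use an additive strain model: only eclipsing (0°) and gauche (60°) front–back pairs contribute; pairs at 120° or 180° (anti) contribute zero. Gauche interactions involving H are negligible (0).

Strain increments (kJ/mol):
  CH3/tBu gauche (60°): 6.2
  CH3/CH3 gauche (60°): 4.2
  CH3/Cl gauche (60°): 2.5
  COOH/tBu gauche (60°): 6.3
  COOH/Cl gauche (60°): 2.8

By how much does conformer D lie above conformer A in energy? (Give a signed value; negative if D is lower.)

-6.0 kJ/mol

D (staggered): tBu(0°)/CH3(300°) gauche 6.2; Cl(120°)/COOH(180°) gauche 2.8 → 9.0 kJ/mol.
A (staggered): tBu(0°)/COOH(300°) gauche 6.3; tBu(0°)/CH3(60°) gauche 6.2; Cl(120°)/CH3(60°) gauche 2.5 → 15.0 kJ/mol.
E(D) − E(A) = 9.0 − 15.0 = -6.0 kJ/mol.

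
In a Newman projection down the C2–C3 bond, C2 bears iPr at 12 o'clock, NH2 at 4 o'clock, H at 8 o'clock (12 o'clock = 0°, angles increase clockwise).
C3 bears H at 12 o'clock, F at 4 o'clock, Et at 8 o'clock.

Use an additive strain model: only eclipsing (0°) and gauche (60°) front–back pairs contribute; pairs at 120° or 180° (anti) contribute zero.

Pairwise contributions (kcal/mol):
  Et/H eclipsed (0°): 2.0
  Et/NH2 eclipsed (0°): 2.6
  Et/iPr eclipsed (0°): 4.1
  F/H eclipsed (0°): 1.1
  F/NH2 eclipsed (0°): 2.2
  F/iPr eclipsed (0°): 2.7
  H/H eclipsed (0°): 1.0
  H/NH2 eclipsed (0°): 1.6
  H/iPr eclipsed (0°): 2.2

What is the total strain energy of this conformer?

This conformer (eclipsed): iPr(0°)/H(0°) eclipsed 2.2; NH2(120°)/F(120°) eclipsed 2.2; H(240°)/Et(240°) eclipsed 2.0 → 6.4 kcal/mol.

6.4 kcal/mol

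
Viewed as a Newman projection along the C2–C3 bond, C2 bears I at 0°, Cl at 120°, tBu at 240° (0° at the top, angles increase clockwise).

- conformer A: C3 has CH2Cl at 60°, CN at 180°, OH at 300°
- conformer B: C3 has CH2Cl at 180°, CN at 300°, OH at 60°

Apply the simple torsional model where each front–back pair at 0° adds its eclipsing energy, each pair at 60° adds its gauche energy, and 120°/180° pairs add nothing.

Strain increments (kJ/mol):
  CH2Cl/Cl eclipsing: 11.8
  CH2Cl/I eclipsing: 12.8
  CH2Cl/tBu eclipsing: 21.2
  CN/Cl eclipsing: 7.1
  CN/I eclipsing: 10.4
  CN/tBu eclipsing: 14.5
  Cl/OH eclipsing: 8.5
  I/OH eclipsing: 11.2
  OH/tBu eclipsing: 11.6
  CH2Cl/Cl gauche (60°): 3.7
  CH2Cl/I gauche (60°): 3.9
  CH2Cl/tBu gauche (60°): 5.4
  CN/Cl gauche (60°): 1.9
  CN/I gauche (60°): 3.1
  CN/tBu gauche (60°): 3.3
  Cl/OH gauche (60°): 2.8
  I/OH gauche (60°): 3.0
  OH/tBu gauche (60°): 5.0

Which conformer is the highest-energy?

A (staggered): I(0°)/CH2Cl(60°) gauche 3.9; I(0°)/OH(300°) gauche 3.0; Cl(120°)/CH2Cl(60°) gauche 3.7; Cl(120°)/CN(180°) gauche 1.9; tBu(240°)/CN(180°) gauche 3.3; tBu(240°)/OH(300°) gauche 5.0 → 20.8 kJ/mol.
B (staggered): I(0°)/CN(300°) gauche 3.1; I(0°)/OH(60°) gauche 3.0; Cl(120°)/CH2Cl(180°) gauche 3.7; Cl(120°)/OH(60°) gauche 2.8; tBu(240°)/CH2Cl(180°) gauche 5.4; tBu(240°)/CN(300°) gauche 3.3 → 21.3 kJ/mol.
B has the highest total (21.3 kJ/mol).

B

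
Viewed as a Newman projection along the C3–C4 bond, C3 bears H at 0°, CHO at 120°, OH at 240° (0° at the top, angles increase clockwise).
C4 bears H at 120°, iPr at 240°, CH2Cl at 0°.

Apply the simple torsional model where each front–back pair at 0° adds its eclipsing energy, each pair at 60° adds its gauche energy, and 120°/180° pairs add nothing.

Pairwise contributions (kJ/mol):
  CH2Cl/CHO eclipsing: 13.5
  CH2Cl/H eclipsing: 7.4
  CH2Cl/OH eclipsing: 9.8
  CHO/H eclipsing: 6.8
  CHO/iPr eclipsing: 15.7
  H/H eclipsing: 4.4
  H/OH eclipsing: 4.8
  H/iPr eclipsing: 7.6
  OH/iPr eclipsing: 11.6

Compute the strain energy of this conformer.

This conformer (eclipsed): H(0°)/CH2Cl(0°) eclipsed 7.4; CHO(120°)/H(120°) eclipsed 6.8; OH(240°)/iPr(240°) eclipsed 11.6 → 25.8 kJ/mol.

25.8 kJ/mol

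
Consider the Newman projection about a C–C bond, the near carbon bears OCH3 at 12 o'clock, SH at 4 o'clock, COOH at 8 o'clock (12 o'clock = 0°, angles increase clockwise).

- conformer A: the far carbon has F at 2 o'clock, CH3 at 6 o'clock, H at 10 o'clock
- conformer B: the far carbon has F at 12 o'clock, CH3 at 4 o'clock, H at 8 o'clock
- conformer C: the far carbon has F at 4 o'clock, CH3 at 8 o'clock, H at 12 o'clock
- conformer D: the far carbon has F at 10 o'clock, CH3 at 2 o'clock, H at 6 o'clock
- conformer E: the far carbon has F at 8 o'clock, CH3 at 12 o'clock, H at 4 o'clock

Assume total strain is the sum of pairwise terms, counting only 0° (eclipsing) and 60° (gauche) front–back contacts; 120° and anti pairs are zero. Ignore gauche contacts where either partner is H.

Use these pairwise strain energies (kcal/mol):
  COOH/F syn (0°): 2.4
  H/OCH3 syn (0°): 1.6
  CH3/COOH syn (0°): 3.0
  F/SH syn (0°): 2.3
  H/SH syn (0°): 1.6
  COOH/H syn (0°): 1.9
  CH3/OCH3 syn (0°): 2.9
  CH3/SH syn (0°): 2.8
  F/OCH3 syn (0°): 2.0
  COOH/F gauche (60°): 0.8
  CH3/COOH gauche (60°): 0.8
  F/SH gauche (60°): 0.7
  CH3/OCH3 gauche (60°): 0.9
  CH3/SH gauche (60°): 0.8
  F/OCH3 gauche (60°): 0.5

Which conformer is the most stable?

A (staggered): OCH3(0°)/F(60°) gauche 0.5; SH(120°)/F(60°) gauche 0.7; SH(120°)/CH3(180°) gauche 0.8; COOH(240°)/CH3(180°) gauche 0.8 → 2.8 kcal/mol.
B (eclipsed): OCH3(0°)/F(0°) eclipsed 2.0; SH(120°)/CH3(120°) eclipsed 2.8; COOH(240°)/H(240°) eclipsed 1.9 → 6.7 kcal/mol.
C (eclipsed): OCH3(0°)/H(0°) eclipsed 1.6; SH(120°)/F(120°) eclipsed 2.3; COOH(240°)/CH3(240°) eclipsed 3.0 → 6.9 kcal/mol.
D (staggered): OCH3(0°)/F(300°) gauche 0.5; OCH3(0°)/CH3(60°) gauche 0.9; SH(120°)/CH3(60°) gauche 0.8; COOH(240°)/F(300°) gauche 0.8 → 3.0 kcal/mol.
E (eclipsed): OCH3(0°)/CH3(0°) eclipsed 2.9; SH(120°)/H(120°) eclipsed 1.6; COOH(240°)/F(240°) eclipsed 2.4 → 6.9 kcal/mol.
A has the lowest total (2.8 kcal/mol).

A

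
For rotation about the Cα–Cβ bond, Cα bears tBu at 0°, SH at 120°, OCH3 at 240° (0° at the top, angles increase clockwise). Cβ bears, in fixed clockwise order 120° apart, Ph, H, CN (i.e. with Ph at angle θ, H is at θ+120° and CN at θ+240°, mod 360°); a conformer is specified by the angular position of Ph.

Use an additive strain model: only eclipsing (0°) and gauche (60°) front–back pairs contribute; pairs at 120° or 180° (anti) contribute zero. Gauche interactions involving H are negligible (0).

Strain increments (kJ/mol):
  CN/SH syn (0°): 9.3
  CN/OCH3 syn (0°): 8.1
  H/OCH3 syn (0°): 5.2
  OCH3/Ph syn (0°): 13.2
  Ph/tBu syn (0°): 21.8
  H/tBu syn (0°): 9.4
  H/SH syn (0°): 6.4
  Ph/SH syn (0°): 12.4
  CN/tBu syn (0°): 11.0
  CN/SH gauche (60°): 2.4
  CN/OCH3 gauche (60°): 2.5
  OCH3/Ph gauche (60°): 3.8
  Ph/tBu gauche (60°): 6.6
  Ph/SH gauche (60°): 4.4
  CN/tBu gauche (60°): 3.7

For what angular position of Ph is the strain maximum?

Ph at 0° (eclipsed): tBu–Ph eclipsed, SH–H eclipsed, OCH3–CN eclipsed; 21.8 + 6.4 + 8.1 = 36.3 kJ/mol.
Ph at 60° (staggered): tBu–Ph gauche, tBu–CN gauche, SH–Ph gauche, OCH3–CN gauche; 6.6 + 3.7 + 4.4 + 2.5 = 17.2 kJ/mol.
Ph at 120° (eclipsed): tBu–CN eclipsed, SH–Ph eclipsed, OCH3–H eclipsed; 11.0 + 12.4 + 5.2 = 28.6 kJ/mol.
Ph at 180° (staggered): tBu–CN gauche, SH–Ph gauche, SH–CN gauche, OCH3–Ph gauche; 3.7 + 4.4 + 2.4 + 3.8 = 14.3 kJ/mol.
Ph at 240° (eclipsed): tBu–H eclipsed, SH–CN eclipsed, OCH3–Ph eclipsed; 9.4 + 9.3 + 13.2 = 31.9 kJ/mol.
Ph at 300° (staggered): tBu–Ph gauche, SH–CN gauche, OCH3–Ph gauche, OCH3–CN gauche; 6.6 + 2.4 + 3.8 + 2.5 = 15.3 kJ/mol.
The maximum (36.3 kJ/mol) occurs with Ph at 0°.

0°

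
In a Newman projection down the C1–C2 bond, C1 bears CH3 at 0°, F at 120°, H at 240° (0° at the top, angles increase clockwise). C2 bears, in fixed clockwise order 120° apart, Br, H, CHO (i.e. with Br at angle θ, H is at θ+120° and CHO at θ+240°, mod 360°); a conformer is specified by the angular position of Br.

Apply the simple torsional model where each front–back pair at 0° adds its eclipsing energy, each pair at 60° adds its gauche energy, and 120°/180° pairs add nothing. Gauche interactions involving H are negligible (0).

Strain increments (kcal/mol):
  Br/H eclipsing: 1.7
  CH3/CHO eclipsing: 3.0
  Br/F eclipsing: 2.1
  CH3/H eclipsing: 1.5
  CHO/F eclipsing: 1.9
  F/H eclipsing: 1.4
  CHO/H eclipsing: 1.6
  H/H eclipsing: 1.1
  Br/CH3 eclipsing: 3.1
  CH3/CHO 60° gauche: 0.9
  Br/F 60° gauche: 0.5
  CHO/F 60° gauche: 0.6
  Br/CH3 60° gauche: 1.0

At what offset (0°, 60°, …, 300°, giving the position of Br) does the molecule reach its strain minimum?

Br at 0° (eclipsed): CH3–Br eclipsed, F–H eclipsed, H–CHO eclipsed; 3.1 + 1.4 + 1.6 = 6.1 kcal/mol.
Br at 60° (staggered): CH3–Br gauche, CH3–CHO gauche, F–Br gauche; 1.0 + 0.9 + 0.5 = 2.4 kcal/mol.
Br at 120° (eclipsed): CH3–CHO eclipsed, F–Br eclipsed, H–H eclipsed; 3.0 + 2.1 + 1.1 = 6.2 kcal/mol.
Br at 180° (staggered): CH3–CHO gauche, F–Br gauche, F–CHO gauche; 0.9 + 0.5 + 0.6 = 2.0 kcal/mol.
Br at 240° (eclipsed): CH3–H eclipsed, F–CHO eclipsed, H–Br eclipsed; 1.5 + 1.9 + 1.7 = 5.1 kcal/mol.
Br at 300° (staggered): CH3–Br gauche, F–CHO gauche; 1.0 + 0.6 = 1.6 kcal/mol.
The minimum (1.6 kcal/mol) occurs with Br at 300°.

300°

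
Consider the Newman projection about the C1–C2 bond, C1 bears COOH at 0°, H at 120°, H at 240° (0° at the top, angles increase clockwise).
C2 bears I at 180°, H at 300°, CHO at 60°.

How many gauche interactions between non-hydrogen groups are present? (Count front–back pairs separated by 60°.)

Non-H gauche pairs: COOH(0°)/CHO(60°) — 1 interaction.

1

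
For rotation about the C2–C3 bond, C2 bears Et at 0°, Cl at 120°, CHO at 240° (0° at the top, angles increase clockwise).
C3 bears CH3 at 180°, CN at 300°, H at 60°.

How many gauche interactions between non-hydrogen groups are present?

Non-H gauche pairs: Et(0°)/CN(300°); Cl(120°)/CH3(180°); CHO(240°)/CH3(180°); CHO(240°)/CN(300°) — 4 interactions.

4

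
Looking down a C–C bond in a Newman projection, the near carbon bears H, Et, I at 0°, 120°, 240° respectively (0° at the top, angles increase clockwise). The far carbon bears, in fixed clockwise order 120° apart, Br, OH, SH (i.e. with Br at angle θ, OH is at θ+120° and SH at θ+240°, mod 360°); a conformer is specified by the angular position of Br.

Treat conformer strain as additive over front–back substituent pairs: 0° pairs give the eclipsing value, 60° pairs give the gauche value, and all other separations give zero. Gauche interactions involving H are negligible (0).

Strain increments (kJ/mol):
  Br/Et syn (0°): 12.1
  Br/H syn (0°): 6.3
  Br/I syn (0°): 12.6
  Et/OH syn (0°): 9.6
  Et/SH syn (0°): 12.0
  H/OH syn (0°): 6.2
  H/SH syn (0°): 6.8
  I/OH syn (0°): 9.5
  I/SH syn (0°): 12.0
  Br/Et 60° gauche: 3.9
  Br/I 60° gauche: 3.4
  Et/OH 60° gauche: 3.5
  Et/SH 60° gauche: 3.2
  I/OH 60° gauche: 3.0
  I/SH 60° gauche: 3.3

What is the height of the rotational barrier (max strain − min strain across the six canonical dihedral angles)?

17.4 kJ/mol

Br at 0° (eclipsed): H–Br eclipsed, Et–OH eclipsed, I–SH eclipsed; 6.3 + 9.6 + 12.0 = 27.9 kJ/mol.
Br at 60° (staggered): Et–Br gauche, Et–OH gauche, I–OH gauche, I–SH gauche; 3.9 + 3.5 + 3.0 + 3.3 = 13.7 kJ/mol.
Br at 120° (eclipsed): H–SH eclipsed, Et–Br eclipsed, I–OH eclipsed; 6.8 + 12.1 + 9.5 = 28.4 kJ/mol.
Br at 180° (staggered): Et–Br gauche, Et–SH gauche, I–Br gauche, I–OH gauche; 3.9 + 3.2 + 3.4 + 3.0 = 13.5 kJ/mol.
Br at 240° (eclipsed): H–OH eclipsed, Et–SH eclipsed, I–Br eclipsed; 6.2 + 12.0 + 12.6 = 30.8 kJ/mol.
Br at 300° (staggered): Et–OH gauche, Et–SH gauche, I–Br gauche, I–SH gauche; 3.5 + 3.2 + 3.4 + 3.3 = 13.4 kJ/mol.
Max at 240° (30.8 kJ/mol), min at 300° (13.4 kJ/mol); barrier = 17.4 kJ/mol.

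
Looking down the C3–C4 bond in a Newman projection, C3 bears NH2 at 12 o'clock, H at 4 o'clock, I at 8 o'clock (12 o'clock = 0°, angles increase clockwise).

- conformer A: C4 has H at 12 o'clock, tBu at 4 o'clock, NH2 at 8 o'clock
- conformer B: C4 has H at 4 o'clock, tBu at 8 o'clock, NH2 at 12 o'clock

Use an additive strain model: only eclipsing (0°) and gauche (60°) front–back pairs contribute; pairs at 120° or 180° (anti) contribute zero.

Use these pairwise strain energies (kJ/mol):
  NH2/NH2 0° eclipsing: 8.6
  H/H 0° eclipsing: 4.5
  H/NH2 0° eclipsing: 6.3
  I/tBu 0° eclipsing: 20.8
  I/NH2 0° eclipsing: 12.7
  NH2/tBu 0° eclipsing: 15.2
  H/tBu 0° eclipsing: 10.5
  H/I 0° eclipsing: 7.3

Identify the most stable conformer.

A

A is eclipsed. NH2 at 0° is eclipsed with H at 0° (6.3); H at 120° is eclipsed with tBu at 120° (10.5); I at 240° is eclipsed with NH2 at 240° (12.7). Total 29.5 kJ/mol.
B is eclipsed. NH2 at 0° is eclipsed with NH2 at 0° (8.6); H at 120° is eclipsed with H at 120° (4.5); I at 240° is eclipsed with tBu at 240° (20.8). Total 33.9 kJ/mol.
A has the lowest total (29.5 kJ/mol).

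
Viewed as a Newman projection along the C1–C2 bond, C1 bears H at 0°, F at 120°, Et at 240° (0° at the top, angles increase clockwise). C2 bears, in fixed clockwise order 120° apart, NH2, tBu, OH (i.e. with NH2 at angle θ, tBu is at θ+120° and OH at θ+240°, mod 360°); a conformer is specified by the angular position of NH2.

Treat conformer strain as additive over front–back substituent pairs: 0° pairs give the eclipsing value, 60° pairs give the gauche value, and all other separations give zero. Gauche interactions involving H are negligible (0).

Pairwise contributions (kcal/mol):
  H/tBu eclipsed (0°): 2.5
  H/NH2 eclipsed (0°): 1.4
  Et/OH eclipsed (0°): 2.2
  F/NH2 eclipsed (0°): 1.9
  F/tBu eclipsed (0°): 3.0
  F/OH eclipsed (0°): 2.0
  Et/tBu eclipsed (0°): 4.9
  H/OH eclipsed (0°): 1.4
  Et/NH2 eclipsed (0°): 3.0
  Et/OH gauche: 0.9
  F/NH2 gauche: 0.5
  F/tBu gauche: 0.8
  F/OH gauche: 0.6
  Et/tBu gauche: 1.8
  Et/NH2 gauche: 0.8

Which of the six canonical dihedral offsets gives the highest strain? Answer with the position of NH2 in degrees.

NH2 at 0° (eclipsed): H–NH2 eclipsed, F–tBu eclipsed, Et–OH eclipsed; 1.4 + 3.0 + 2.2 = 6.6 kcal/mol.
NH2 at 60° (staggered): F–NH2 gauche, F–tBu gauche, Et–tBu gauche, Et–OH gauche; 0.5 + 0.8 + 1.8 + 0.9 = 4.0 kcal/mol.
NH2 at 120° (eclipsed): H–OH eclipsed, F–NH2 eclipsed, Et–tBu eclipsed; 1.4 + 1.9 + 4.9 = 8.2 kcal/mol.
NH2 at 180° (staggered): F–NH2 gauche, F–OH gauche, Et–NH2 gauche, Et–tBu gauche; 0.5 + 0.6 + 0.8 + 1.8 = 3.7 kcal/mol.
NH2 at 240° (eclipsed): H–tBu eclipsed, F–OH eclipsed, Et–NH2 eclipsed; 2.5 + 2.0 + 3.0 = 7.5 kcal/mol.
NH2 at 300° (staggered): F–tBu gauche, F–OH gauche, Et–NH2 gauche, Et–OH gauche; 0.8 + 0.6 + 0.8 + 0.9 = 3.1 kcal/mol.
The maximum (8.2 kcal/mol) occurs with NH2 at 120°.

120°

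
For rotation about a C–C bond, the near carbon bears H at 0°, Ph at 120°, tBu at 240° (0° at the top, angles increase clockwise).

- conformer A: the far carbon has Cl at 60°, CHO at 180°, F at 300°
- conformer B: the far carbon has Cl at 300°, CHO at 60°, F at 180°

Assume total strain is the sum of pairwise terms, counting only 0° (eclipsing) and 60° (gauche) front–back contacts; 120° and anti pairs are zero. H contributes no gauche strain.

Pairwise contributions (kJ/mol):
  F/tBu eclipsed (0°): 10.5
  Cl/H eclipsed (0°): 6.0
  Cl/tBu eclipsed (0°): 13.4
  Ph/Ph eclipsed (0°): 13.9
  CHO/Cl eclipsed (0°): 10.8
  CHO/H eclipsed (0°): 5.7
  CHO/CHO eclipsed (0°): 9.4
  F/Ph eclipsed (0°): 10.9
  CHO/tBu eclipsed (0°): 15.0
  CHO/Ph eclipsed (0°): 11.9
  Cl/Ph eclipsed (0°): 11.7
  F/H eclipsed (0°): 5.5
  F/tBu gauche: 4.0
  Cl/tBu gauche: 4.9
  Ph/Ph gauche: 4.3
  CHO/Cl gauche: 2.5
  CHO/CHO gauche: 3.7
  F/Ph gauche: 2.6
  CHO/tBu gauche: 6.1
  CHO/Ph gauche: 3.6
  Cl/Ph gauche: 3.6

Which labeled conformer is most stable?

B

A (staggered): Ph–Cl gauche, Ph–CHO gauche, tBu–CHO gauche, tBu–F gauche; 3.6 + 3.6 + 6.1 + 4.0 = 17.3 kJ/mol.
B (staggered): Ph–CHO gauche, Ph–F gauche, tBu–Cl gauche, tBu–F gauche; 3.6 + 2.6 + 4.9 + 4.0 = 15.1 kJ/mol.
B has the lowest total (15.1 kJ/mol).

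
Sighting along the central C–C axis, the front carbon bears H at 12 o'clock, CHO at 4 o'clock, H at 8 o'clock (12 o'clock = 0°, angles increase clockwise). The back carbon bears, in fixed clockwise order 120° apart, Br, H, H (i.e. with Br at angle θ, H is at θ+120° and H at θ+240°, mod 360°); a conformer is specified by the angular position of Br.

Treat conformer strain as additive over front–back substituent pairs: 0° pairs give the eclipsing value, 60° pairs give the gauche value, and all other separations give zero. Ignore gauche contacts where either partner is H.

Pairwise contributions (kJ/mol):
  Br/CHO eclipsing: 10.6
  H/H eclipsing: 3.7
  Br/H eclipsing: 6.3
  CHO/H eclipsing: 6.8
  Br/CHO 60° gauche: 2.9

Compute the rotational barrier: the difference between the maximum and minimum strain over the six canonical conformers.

Br at 0° (eclipsed): H–Br eclipsed, CHO–H eclipsed, H–H eclipsed; 6.3 + 6.8 + 3.7 = 16.8 kJ/mol.
Br at 60° (staggered): CHO–Br gauche; 2.9 = 2.9 kJ/mol.
Br at 120° (eclipsed): H–H eclipsed, CHO–Br eclipsed, H–H eclipsed; 3.7 + 10.6 + 3.7 = 18.0 kJ/mol.
Br at 180° (staggered): CHO–Br gauche; 2.9 = 2.9 kJ/mol.
Br at 240° (eclipsed): H–H eclipsed, CHO–H eclipsed, H–Br eclipsed; 3.7 + 6.8 + 6.3 = 16.8 kJ/mol.
Br at 300° (staggered): no non-H gauche contacts → 0.0 kJ/mol.
Max at 120° (18.0 kJ/mol), min at 300° (0.0 kJ/mol); barrier = 18.0 kJ/mol.

18.0 kJ/mol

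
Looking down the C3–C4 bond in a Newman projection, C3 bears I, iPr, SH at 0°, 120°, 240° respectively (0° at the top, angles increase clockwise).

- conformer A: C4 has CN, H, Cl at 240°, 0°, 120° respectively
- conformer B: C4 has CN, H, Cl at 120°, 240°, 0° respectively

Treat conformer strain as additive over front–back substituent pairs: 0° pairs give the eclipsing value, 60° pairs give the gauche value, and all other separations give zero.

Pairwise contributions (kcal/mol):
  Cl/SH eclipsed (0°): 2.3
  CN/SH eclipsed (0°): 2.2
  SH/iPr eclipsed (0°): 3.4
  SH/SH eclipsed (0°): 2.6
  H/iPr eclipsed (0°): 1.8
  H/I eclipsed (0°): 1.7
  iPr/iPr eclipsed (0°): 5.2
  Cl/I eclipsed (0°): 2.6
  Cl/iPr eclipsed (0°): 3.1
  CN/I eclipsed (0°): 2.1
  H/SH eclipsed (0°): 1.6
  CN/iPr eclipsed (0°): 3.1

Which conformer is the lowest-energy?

A (eclipsed): I(0°)/H(0°) eclipsed 1.7; iPr(120°)/Cl(120°) eclipsed 3.1; SH(240°)/CN(240°) eclipsed 2.2 → 7.0 kcal/mol.
B (eclipsed): I(0°)/Cl(0°) eclipsed 2.6; iPr(120°)/CN(120°) eclipsed 3.1; SH(240°)/H(240°) eclipsed 1.6 → 7.3 kcal/mol.
A has the lowest total (7.0 kcal/mol).

A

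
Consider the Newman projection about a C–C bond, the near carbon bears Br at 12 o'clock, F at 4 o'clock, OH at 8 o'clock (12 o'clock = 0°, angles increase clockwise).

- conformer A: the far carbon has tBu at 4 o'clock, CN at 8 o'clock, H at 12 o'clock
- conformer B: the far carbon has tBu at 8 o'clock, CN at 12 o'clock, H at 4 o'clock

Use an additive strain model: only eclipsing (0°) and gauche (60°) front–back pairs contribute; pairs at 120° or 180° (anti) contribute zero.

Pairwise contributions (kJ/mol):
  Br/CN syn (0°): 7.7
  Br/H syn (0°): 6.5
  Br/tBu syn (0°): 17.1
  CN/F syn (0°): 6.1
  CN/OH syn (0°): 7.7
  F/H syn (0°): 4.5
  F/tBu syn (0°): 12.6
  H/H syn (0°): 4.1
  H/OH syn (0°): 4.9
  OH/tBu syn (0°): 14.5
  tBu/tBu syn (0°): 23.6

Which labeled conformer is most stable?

A (eclipsed): Br–H eclipsed, F–tBu eclipsed, OH–CN eclipsed; 6.5 + 12.6 + 7.7 = 26.8 kJ/mol.
B (eclipsed): Br–CN eclipsed, F–H eclipsed, OH–tBu eclipsed; 7.7 + 4.5 + 14.5 = 26.7 kJ/mol.
B has the lowest total (26.7 kJ/mol).

B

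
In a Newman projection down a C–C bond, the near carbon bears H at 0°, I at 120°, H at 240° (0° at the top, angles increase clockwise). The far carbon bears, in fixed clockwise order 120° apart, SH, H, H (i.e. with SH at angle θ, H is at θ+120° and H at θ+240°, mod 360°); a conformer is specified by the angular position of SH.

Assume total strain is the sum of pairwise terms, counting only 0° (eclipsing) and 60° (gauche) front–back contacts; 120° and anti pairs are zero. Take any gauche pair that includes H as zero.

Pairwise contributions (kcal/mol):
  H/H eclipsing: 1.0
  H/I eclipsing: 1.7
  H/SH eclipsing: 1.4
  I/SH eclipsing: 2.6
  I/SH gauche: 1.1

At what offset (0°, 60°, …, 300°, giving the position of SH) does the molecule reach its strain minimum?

300°

SH at 0° (eclipsed): H(0°)/SH(0°) eclipsed 1.4; I(120°)/H(120°) eclipsed 1.7; H(240°)/H(240°) eclipsed 1.0 → 4.1 kcal/mol.
SH at 60° (staggered): I(120°)/SH(60°) gauche 1.1 → 1.1 kcal/mol.
SH at 120° (eclipsed): H(0°)/H(0°) eclipsed 1.0; I(120°)/SH(120°) eclipsed 2.6; H(240°)/H(240°) eclipsed 1.0 → 4.6 kcal/mol.
SH at 180° (staggered): I(120°)/SH(180°) gauche 1.1 → 1.1 kcal/mol.
SH at 240° (eclipsed): H(0°)/H(0°) eclipsed 1.0; I(120°)/H(120°) eclipsed 1.7; H(240°)/SH(240°) eclipsed 1.4 → 4.1 kcal/mol.
SH at 300° (staggered): no non-H gauche contacts → 0.0 kcal/mol.
The minimum (0.0 kcal/mol) occurs with SH at 300°.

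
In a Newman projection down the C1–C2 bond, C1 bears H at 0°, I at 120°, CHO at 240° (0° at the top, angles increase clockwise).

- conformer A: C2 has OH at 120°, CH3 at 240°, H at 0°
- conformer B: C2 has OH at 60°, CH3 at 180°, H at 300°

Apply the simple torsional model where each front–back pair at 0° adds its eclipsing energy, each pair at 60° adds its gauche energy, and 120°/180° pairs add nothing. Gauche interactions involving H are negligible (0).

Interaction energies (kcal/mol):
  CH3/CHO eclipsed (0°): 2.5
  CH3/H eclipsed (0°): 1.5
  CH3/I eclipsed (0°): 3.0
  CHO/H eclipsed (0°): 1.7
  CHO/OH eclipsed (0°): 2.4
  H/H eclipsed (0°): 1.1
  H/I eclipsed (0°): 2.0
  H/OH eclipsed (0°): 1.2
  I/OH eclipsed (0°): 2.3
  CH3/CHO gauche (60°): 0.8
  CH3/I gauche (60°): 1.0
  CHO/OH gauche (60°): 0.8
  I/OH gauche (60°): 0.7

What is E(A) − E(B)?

+3.4 kcal/mol

A is eclipsed. H at 0° is eclipsed with H at 0° (1.1); I at 120° is eclipsed with OH at 120° (2.3); CHO at 240° is eclipsed with CH3 at 240° (2.5). Total 5.9 kcal/mol.
B is staggered. I at 120° is gauche with OH at 60° (0.7); I at 120° is gauche with CH3 at 180° (1.0); CHO at 240° is gauche with CH3 at 180° (0.8). Total 2.5 kcal/mol.
E(A) − E(B) = 5.9 − 2.5 = +3.4 kcal/mol.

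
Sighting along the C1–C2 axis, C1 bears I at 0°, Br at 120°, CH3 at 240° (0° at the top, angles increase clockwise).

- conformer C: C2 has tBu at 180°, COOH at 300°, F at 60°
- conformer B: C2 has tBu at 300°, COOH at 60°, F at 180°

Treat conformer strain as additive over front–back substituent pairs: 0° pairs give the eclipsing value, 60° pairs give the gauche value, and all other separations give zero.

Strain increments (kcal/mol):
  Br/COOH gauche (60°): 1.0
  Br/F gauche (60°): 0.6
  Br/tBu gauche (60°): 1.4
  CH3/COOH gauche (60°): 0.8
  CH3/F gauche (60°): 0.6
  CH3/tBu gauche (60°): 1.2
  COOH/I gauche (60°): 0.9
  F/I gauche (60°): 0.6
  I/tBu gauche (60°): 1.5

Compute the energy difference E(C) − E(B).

C is staggered. I at 0° is gauche with COOH at 300° (0.9); I at 0° is gauche with F at 60° (0.6); Br at 120° is gauche with tBu at 180° (1.4); Br at 120° is gauche with F at 60° (0.6); CH3 at 240° is gauche with tBu at 180° (1.2); CH3 at 240° is gauche with COOH at 300° (0.8). Total 5.5 kcal/mol.
B is staggered. I at 0° is gauche with tBu at 300° (1.5); I at 0° is gauche with COOH at 60° (0.9); Br at 120° is gauche with COOH at 60° (1.0); Br at 120° is gauche with F at 180° (0.6); CH3 at 240° is gauche with tBu at 300° (1.2); CH3 at 240° is gauche with F at 180° (0.6). Total 5.8 kcal/mol.
E(C) − E(B) = 5.5 − 5.8 = -0.3 kcal/mol.

-0.3 kcal/mol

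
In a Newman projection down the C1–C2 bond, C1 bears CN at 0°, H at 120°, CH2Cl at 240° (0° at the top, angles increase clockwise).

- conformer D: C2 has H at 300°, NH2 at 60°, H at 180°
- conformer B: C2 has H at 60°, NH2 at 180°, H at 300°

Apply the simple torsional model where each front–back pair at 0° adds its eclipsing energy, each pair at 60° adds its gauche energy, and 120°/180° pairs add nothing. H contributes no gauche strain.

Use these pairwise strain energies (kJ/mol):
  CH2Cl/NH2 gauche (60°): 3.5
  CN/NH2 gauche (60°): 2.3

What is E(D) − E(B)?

-1.2 kJ/mol

D (staggered): CN–NH2 gauche; 2.3 = 2.3 kJ/mol.
B (staggered): CH2Cl–NH2 gauche; 3.5 = 3.5 kJ/mol.
E(D) − E(B) = 2.3 − 3.5 = -1.2 kJ/mol.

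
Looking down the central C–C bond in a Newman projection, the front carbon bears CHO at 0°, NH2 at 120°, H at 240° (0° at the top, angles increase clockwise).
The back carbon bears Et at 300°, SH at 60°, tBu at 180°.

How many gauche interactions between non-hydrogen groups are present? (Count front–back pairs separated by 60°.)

4

Non-H gauche pairs: CHO(0°)/Et(300°); CHO(0°)/SH(60°); NH2(120°)/SH(60°); NH2(120°)/tBu(180°) — 4 interactions.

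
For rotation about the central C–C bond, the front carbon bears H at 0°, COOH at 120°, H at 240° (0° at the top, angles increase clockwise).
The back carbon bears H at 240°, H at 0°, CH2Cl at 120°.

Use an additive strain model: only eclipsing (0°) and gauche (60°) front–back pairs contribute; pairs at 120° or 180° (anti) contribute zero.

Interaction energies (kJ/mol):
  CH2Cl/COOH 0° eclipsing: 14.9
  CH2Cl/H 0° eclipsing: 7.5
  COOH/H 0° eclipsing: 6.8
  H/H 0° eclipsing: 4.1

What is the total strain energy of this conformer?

This conformer (eclipsed): H–H eclipsed, COOH–CH2Cl eclipsed, H–H eclipsed; 4.1 + 14.9 + 4.1 = 23.1 kJ/mol.

23.1 kJ/mol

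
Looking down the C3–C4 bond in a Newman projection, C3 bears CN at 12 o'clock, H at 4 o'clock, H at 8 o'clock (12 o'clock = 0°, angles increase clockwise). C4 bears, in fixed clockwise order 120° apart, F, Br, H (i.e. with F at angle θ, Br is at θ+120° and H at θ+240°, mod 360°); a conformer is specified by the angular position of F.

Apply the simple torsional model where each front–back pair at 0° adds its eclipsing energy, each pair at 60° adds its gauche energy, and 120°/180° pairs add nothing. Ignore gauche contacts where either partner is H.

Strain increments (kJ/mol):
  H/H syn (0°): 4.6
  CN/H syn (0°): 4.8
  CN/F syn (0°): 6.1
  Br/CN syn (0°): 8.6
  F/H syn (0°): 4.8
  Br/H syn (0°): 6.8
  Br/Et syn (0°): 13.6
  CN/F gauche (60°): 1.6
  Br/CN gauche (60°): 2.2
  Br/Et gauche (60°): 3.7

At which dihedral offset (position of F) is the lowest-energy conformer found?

60°

F at 0° is eclipsed. CN at 0° is eclipsed with F at 0° (6.1); H at 120° is eclipsed with Br at 120° (6.8); H at 240° is eclipsed with H at 240° (4.6). Total 17.5 kJ/mol.
F at 60° is staggered. CN at 0° is gauche with F at 60° (1.6). Total 1.6 kJ/mol.
F at 120° is eclipsed. CN at 0° is eclipsed with H at 0° (4.8); H at 120° is eclipsed with F at 120° (4.8); H at 240° is eclipsed with Br at 240° (6.8). Total 16.4 kJ/mol.
F at 180° is staggered. CN at 0° is gauche with Br at 300° (2.2). Total 2.2 kJ/mol.
F at 240° is eclipsed. CN at 0° is eclipsed with Br at 0° (8.6); H at 120° is eclipsed with H at 120° (4.6); H at 240° is eclipsed with F at 240° (4.8). Total 18.0 kJ/mol.
F at 300° is staggered. CN at 0° is gauche with F at 300° (1.6); CN at 0° is gauche with Br at 60° (2.2). Total 3.8 kJ/mol.
The minimum (1.6 kJ/mol) occurs with F at 60°.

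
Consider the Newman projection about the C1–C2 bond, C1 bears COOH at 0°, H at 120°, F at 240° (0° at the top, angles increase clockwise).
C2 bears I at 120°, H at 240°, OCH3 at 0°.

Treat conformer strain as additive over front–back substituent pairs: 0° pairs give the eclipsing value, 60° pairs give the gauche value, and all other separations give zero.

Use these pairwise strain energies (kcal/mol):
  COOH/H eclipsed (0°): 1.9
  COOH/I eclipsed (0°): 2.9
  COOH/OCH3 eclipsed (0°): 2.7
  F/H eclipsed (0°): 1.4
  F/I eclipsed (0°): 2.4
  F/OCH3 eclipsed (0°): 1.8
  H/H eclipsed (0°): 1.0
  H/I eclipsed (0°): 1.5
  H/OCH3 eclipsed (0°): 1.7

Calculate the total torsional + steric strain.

5.6 kcal/mol

This conformer (eclipsed): COOH–OCH3 eclipsed, H–I eclipsed, F–H eclipsed; 2.7 + 1.5 + 1.4 = 5.6 kcal/mol.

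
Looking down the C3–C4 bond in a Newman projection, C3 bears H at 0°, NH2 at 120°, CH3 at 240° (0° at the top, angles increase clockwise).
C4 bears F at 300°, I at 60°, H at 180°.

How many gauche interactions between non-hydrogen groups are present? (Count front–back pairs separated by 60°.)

Non-H gauche pairs: NH2(120°)/I(60°); CH3(240°)/F(300°) — 2 interactions.

2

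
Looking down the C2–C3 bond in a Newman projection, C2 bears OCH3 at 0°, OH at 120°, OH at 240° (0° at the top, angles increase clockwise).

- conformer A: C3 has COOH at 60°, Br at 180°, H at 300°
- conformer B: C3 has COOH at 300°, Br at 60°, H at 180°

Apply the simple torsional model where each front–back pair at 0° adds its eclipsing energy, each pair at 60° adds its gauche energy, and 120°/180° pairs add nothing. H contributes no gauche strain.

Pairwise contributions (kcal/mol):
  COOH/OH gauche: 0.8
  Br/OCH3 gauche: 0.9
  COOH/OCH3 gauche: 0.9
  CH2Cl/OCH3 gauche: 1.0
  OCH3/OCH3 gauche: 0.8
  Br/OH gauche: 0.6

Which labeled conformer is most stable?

A

A (staggered): OCH3(0°)/COOH(60°) gauche 0.9; OH(120°)/COOH(60°) gauche 0.8; OH(120°)/Br(180°) gauche 0.6; OH(240°)/Br(180°) gauche 0.6 → 2.9 kcal/mol.
B (staggered): OCH3(0°)/COOH(300°) gauche 0.9; OCH3(0°)/Br(60°) gauche 0.9; OH(120°)/Br(60°) gauche 0.6; OH(240°)/COOH(300°) gauche 0.8 → 3.2 kcal/mol.
A has the lowest total (2.9 kcal/mol).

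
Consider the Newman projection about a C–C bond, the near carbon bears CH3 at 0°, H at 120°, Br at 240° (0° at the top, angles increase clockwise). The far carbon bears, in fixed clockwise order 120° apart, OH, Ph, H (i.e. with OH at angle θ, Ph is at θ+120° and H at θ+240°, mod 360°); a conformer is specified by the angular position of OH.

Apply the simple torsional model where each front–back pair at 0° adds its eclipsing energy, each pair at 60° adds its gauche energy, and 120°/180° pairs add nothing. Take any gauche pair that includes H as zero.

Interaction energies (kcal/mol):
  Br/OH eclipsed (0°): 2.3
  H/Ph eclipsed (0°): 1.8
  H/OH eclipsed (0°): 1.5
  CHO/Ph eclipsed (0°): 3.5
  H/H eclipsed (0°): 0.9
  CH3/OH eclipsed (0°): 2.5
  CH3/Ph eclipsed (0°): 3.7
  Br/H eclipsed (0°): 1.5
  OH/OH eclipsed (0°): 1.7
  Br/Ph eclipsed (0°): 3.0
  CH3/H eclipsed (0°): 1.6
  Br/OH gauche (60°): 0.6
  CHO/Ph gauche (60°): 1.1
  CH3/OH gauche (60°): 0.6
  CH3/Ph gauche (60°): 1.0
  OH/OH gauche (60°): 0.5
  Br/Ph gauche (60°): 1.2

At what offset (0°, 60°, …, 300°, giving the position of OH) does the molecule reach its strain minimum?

60°

OH at 0° is eclipsed. CH3 at 0° is eclipsed with OH at 0° (2.5); H at 120° is eclipsed with Ph at 120° (1.8); Br at 240° is eclipsed with H at 240° (1.5). Total 5.8 kcal/mol.
OH at 60° is staggered. CH3 at 0° is gauche with OH at 60° (0.6); Br at 240° is gauche with Ph at 180° (1.2). Total 1.8 kcal/mol.
OH at 120° is eclipsed. CH3 at 0° is eclipsed with H at 0° (1.6); H at 120° is eclipsed with OH at 120° (1.5); Br at 240° is eclipsed with Ph at 240° (3.0). Total 6.1 kcal/mol.
OH at 180° is staggered. CH3 at 0° is gauche with Ph at 300° (1.0); Br at 240° is gauche with OH at 180° (0.6); Br at 240° is gauche with Ph at 300° (1.2). Total 2.8 kcal/mol.
OH at 240° is eclipsed. CH3 at 0° is eclipsed with Ph at 0° (3.7); H at 120° is eclipsed with H at 120° (0.9); Br at 240° is eclipsed with OH at 240° (2.3). Total 6.9 kcal/mol.
OH at 300° is staggered. CH3 at 0° is gauche with OH at 300° (0.6); CH3 at 0° is gauche with Ph at 60° (1.0); Br at 240° is gauche with OH at 300° (0.6). Total 2.2 kcal/mol.
The minimum (1.8 kcal/mol) occurs with OH at 60°.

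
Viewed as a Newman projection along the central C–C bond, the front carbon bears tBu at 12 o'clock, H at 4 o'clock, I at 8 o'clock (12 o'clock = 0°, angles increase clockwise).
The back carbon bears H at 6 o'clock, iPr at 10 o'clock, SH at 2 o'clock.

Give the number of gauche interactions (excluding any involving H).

3

Non-H gauche pairs: tBu(0°)/iPr(300°); tBu(0°)/SH(60°); I(240°)/iPr(300°) — 3 interactions.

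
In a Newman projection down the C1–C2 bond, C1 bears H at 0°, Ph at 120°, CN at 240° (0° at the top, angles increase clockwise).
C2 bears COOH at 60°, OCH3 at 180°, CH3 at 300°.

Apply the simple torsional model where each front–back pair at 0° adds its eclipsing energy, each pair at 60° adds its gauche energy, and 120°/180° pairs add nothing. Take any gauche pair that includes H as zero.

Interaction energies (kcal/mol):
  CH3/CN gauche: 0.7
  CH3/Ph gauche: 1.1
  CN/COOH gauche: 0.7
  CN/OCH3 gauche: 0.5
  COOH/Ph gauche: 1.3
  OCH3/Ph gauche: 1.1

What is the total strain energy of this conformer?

This conformer (staggered): Ph(120°)/COOH(60°) gauche 1.3; Ph(120°)/OCH3(180°) gauche 1.1; CN(240°)/OCH3(180°) gauche 0.5; CN(240°)/CH3(300°) gauche 0.7 → 3.6 kcal/mol.

3.6 kcal/mol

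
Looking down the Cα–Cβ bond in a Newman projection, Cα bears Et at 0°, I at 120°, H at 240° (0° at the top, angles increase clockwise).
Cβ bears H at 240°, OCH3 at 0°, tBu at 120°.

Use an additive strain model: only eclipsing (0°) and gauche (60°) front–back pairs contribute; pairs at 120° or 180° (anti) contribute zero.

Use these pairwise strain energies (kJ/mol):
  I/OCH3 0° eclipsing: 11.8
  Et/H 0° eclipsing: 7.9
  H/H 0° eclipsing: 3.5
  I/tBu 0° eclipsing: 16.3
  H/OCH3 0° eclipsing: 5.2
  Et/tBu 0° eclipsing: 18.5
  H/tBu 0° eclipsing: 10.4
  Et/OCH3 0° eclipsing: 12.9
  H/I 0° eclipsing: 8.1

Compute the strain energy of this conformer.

This conformer (eclipsed): Et–OCH3 eclipsed, I–tBu eclipsed, H–H eclipsed; 12.9 + 16.3 + 3.5 = 32.7 kJ/mol.

32.7 kJ/mol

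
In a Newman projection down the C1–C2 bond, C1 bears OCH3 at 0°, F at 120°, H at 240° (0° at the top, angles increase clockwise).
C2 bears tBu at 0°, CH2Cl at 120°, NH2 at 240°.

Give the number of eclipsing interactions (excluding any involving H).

2

Non-H eclipsing pairs: OCH3(0°)/tBu(0°); F(120°)/CH2Cl(120°) — 2 interactions.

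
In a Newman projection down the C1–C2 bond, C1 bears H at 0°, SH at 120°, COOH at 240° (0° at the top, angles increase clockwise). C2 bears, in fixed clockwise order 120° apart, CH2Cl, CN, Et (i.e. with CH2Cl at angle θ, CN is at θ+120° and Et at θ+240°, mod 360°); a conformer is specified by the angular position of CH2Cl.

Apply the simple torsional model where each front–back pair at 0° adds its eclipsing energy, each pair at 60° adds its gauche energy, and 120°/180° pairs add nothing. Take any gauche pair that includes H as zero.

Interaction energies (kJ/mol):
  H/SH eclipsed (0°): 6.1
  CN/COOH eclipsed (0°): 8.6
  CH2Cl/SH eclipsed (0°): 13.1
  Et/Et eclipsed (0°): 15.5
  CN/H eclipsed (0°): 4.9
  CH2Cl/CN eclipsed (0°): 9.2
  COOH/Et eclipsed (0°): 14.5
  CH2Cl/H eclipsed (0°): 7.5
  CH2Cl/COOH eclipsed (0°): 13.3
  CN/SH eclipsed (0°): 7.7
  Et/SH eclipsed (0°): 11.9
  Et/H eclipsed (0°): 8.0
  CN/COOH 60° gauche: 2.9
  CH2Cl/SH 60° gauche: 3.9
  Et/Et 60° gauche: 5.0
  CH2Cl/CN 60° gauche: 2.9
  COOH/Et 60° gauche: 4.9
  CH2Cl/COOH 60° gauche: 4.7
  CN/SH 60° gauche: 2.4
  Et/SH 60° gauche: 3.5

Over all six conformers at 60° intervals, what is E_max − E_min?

16.0 kJ/mol

CH2Cl at 0° (eclipsed): H(0°)/CH2Cl(0°) eclipsed 7.5; SH(120°)/CN(120°) eclipsed 7.7; COOH(240°)/Et(240°) eclipsed 14.5 → 29.7 kJ/mol.
CH2Cl at 60° (staggered): SH(120°)/CH2Cl(60°) gauche 3.9; SH(120°)/CN(180°) gauche 2.4; COOH(240°)/CN(180°) gauche 2.9; COOH(240°)/Et(300°) gauche 4.9 → 14.1 kJ/mol.
CH2Cl at 120° (eclipsed): H(0°)/Et(0°) eclipsed 8.0; SH(120°)/CH2Cl(120°) eclipsed 13.1; COOH(240°)/CN(240°) eclipsed 8.6 → 29.7 kJ/mol.
CH2Cl at 180° (staggered): SH(120°)/CH2Cl(180°) gauche 3.9; SH(120°)/Et(60°) gauche 3.5; COOH(240°)/CH2Cl(180°) gauche 4.7; COOH(240°)/CN(300°) gauche 2.9 → 15.0 kJ/mol.
CH2Cl at 240° (eclipsed): H(0°)/CN(0°) eclipsed 4.9; SH(120°)/Et(120°) eclipsed 11.9; COOH(240°)/CH2Cl(240°) eclipsed 13.3 → 30.1 kJ/mol.
CH2Cl at 300° (staggered): SH(120°)/CN(60°) gauche 2.4; SH(120°)/Et(180°) gauche 3.5; COOH(240°)/CH2Cl(300°) gauche 4.7; COOH(240°)/Et(180°) gauche 4.9 → 15.5 kJ/mol.
Max at 240° (30.1 kJ/mol), min at 60° (14.1 kJ/mol); barrier = 16.0 kJ/mol.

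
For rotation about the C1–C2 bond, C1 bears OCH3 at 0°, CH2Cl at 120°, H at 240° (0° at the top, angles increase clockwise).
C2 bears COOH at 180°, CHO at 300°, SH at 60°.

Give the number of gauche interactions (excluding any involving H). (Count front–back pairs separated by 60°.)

4

Non-H gauche pairs: OCH3(0°)/CHO(300°); OCH3(0°)/SH(60°); CH2Cl(120°)/COOH(180°); CH2Cl(120°)/SH(60°) — 4 interactions.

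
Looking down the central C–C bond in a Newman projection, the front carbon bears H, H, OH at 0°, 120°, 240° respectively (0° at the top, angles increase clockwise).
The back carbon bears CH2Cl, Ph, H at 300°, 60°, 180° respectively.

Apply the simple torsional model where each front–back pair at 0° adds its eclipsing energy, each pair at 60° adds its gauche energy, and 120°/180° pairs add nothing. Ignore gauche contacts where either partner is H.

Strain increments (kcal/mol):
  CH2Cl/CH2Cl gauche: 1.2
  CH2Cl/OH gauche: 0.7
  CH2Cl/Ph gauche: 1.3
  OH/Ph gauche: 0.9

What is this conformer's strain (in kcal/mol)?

0.7 kcal/mol

This conformer (staggered): OH(240°)/CH2Cl(300°) gauche 0.7 → 0.7 kcal/mol.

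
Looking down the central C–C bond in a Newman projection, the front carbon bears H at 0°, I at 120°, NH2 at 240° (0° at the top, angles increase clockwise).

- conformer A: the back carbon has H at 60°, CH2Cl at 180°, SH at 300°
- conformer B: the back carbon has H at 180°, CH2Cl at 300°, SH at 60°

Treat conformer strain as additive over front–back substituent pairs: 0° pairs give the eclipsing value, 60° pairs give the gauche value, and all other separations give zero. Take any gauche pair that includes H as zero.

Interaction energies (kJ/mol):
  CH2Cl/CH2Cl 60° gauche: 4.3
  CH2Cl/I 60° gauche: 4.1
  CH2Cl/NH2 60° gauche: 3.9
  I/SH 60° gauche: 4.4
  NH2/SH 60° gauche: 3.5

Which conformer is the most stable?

B

A (staggered): I(120°)/CH2Cl(180°) gauche 4.1; NH2(240°)/CH2Cl(180°) gauche 3.9; NH2(240°)/SH(300°) gauche 3.5 → 11.5 kJ/mol.
B (staggered): I(120°)/SH(60°) gauche 4.4; NH2(240°)/CH2Cl(300°) gauche 3.9 → 8.3 kJ/mol.
B has the lowest total (8.3 kJ/mol).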